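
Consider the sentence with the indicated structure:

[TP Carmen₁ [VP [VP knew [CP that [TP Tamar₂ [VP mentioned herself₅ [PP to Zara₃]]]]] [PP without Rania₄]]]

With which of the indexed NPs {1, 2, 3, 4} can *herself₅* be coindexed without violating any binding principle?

{2}

*herself* is an anaphor, so Principle A applies: it must be bound in its binding domain.
Binding domain of *herself₅*: the embedded TP, whose subject is Tamar₂.
*Carmen₁* c-commands the anaphor but is outside its binding domain → cannot satisfy Principle A.
*Tamar₂* c-commands the anaphor within its binding domain → licit binder.
*Zara₃* does not c-command the anaphor → cannot bind it.
*Rania₄* does not c-command the anaphor → cannot bind it.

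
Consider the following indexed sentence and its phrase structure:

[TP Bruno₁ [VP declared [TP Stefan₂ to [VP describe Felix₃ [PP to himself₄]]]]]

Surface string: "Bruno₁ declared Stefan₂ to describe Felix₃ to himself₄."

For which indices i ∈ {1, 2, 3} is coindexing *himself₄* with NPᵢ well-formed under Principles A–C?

{2, 3}

*himself* is an anaphor, so Principle A applies: it must be bound in its binding domain.
Binding domain of *himself₄*: the embedded TP, whose subject is Stefan₂.
*Bruno₁* c-commands the anaphor but is outside its binding domain → cannot satisfy Principle A.
*Stefan₂* c-commands the anaphor within its binding domain → licit binder.
*Felix₃* c-commands the anaphor within its binding domain → licit binder.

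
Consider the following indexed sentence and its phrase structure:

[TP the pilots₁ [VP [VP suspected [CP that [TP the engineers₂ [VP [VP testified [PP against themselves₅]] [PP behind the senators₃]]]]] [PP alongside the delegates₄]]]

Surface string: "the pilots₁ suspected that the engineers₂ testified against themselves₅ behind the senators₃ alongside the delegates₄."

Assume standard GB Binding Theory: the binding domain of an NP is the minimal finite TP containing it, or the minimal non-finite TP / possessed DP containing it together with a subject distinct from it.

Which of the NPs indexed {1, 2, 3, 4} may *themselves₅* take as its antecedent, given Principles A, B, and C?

{2}

*themselves* is an anaphor, so Principle A applies: it must be bound in its binding domain.
Binding domain of *themselves₅*: the embedded TP, whose subject is the engineers₂.
*the pilots₁* c-commands the anaphor but is outside its binding domain → cannot satisfy Principle A.
*the engineers₂* c-commands the anaphor within its binding domain → licit binder.
*the senators₃* does not c-command the anaphor → cannot bind it.
*the delegates₄* does not c-command the anaphor → cannot bind it.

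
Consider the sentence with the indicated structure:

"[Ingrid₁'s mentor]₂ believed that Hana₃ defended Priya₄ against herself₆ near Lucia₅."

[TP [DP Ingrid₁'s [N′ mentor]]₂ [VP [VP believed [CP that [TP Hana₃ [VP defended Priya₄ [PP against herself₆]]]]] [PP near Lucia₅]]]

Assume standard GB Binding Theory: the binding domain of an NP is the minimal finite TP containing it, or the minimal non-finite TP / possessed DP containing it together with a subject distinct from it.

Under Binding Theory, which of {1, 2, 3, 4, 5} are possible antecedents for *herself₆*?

{3, 4}

*herself* is an anaphor, so Principle A applies: it must be bound in its binding domain.
Binding domain of *herself₆*: the embedded TP, whose subject is Hana₃.
*Ingrid₁* does not c-command the anaphor → cannot bind it.
*[Ingrid₁'s mentor]₂* c-commands the anaphor but is outside its binding domain → cannot satisfy Principle A.
*Hana₃* c-commands the anaphor within its binding domain → licit binder.
*Priya₄* c-commands the anaphor within its binding domain → licit binder.
*Lucia₅* does not c-command the anaphor → cannot bind it.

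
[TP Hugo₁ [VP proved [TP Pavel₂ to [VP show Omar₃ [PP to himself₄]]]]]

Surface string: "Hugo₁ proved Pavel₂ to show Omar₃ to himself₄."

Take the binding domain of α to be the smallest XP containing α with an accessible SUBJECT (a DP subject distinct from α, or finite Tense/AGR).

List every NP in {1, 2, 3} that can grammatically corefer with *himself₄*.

{2, 3}

*himself* is an anaphor, so Principle A applies: it must be bound in its binding domain.
Binding domain of *himself₄*: the embedded TP, whose subject is Pavel₂.
*Hugo₁* c-commands the anaphor but is outside its binding domain → cannot satisfy Principle A.
*Pavel₂* c-commands the anaphor within its binding domain → licit binder.
*Omar₃* c-commands the anaphor within its binding domain → licit binder.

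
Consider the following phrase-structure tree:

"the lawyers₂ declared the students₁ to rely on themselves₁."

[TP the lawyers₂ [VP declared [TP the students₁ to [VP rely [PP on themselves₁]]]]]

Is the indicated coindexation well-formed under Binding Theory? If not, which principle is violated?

grammatical

The two coindexed NPs are *the students₁* and *themselves₁*.
*themselves₁* is an anaphor; its binding domain is the embedded TP, whose subject is the students₁. *the students₁* c-commands it within that domain and shares its index, so Principle A is satisfied.
*the students₁* is an R-expression; *themselves₁* does not c-command it, and no other NP shares its index, so Principle C is satisfied.
All principles are respected.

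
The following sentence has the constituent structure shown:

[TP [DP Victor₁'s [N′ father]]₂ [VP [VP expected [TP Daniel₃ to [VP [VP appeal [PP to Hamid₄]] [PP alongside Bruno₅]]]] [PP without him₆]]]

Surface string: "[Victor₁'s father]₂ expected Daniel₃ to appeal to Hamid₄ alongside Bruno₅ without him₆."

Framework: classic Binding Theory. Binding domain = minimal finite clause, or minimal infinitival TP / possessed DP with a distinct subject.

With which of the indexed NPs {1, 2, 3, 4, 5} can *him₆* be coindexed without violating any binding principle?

*him* is a pronoun, so Principle B applies: it must be free in its binding domain.
Binding domain of *him₆*: the matrix TP, whose subject is [Victor₁'s father]₂.
*Victor₁* and the pronoun do not c-command one another → neither Principle B nor Principle C is at stake; coindexation permitted.
*[Victor₁'s father]₂* c-commands the pronoun within its binding domain → coindexation would violate Principle B.
*Daniel₃* and the pronoun do not c-command one another → neither Principle B nor Principle C is at stake; coindexation permitted.
*Hamid₄* and the pronoun do not c-command one another → neither Principle B nor Principle C is at stake; coindexation permitted.
*Bruno₅* and the pronoun do not c-command one another → neither Principle B nor Principle C is at stake; coindexation permitted.

{1, 3, 4, 5}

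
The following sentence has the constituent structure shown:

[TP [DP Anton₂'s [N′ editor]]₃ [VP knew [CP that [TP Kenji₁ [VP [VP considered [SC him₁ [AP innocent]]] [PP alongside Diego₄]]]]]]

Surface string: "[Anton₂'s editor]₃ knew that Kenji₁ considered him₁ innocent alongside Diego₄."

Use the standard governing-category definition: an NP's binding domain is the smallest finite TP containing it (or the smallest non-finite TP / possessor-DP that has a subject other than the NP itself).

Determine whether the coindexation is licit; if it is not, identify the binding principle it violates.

Principle B

The two coindexed NPs are *Kenji₁* and *him₁*.
*him₁* is a pronoun. Its binding domain is the embedded TP, whose subject is Kenji₁.
*Kenji₁* c-commands it within that domain and carries the same index.
The pronoun is locally bound → Principle B violation.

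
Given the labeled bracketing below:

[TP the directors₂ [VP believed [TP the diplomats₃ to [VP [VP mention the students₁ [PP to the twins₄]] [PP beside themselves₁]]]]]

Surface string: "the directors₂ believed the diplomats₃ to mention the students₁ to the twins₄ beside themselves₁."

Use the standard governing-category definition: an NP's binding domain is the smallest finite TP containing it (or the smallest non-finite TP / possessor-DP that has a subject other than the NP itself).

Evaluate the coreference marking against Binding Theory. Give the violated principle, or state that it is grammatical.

Principle A

The two coindexed NPs are *the students₁* and *themselves₁*.
*themselves₁* is an anaphor. Principle A requires it to be bound within its binding domain — the embedded TP, whose subject is the diplomats₃.
Within that domain it is c-commanded by *the diplomats₃*, which does not share its index.
*the students₁* does not c-command the anaphor at all.
The anaphor is unbound in its domain → Principle A violation.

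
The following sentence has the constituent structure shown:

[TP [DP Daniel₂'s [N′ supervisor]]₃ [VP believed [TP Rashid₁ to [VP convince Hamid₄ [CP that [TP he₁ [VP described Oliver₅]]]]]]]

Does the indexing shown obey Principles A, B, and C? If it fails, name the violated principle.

The two coindexed NPs are *Rashid₁* and *he₁*.
*he₁* is a pronoun; nothing c-commands it within its binding domain (the embedded TP.), so Principle B holds trivially.
*Rashid₁* is an R-expression; *he₁* does not c-command it, and no other NP shares its index, so Principle C is satisfied.
All principles are respected.

grammatical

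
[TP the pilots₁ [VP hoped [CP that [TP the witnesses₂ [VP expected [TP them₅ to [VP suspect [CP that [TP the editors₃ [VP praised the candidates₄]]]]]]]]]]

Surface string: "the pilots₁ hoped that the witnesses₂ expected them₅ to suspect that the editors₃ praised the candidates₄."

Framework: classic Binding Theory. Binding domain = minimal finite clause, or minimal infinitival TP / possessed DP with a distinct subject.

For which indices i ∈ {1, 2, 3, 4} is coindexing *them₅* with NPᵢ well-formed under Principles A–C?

*them* is a pronoun, so Principle B applies: it must be free in its binding domain.
Binding domain of *them₅*: the embedded TP, whose subject is the witnesses₂.
*the pilots₁* c-commands the pronoun but from outside its binding domain, and is not c-commanded by it → coindexation permitted.
*the witnesses₂* c-commands the pronoun within its binding domain → coindexation would violate Principle B.
*the editors₃*: the pronoun c-commands this R-expression → coindexation would violate Principle C on *the editors₃*.
*the candidates₄*: the pronoun c-commands this R-expression → coindexation would violate Principle C on *the candidates₄*.

{1}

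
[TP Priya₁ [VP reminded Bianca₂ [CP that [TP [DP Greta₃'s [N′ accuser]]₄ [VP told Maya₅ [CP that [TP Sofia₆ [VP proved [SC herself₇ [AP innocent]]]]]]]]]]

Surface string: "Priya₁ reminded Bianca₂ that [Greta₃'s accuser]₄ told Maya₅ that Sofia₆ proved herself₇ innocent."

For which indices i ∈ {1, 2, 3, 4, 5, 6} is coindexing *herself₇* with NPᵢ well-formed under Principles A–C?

{6}

*herself* is an anaphor, so Principle A applies: it must be bound in its binding domain.
Binding domain of *herself₇*: the embedded TP, whose subject is Sofia₆.
*Priya₁* c-commands the anaphor but is outside its binding domain → cannot satisfy Principle A.
*Bianca₂* c-commands the anaphor but is outside its binding domain → cannot satisfy Principle A.
*Greta₃* does not c-command the anaphor → cannot bind it.
*[Greta₃'s accuser]₄* c-commands the anaphor but is outside its binding domain → cannot satisfy Principle A.
*Maya₅* c-commands the anaphor but is outside its binding domain → cannot satisfy Principle A.
*Sofia₆* c-commands the anaphor within its binding domain → licit binder.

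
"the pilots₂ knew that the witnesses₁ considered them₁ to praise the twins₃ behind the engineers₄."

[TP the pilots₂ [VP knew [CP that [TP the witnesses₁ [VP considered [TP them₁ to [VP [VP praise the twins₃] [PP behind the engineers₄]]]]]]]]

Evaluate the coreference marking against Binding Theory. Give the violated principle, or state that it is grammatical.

The two coindexed NPs are *the witnesses₁* and *them₁*.
*them₁* is a pronoun. Its binding domain is the embedded TP, whose subject is the witnesses₁.
*the witnesses₁* c-commands it within that domain and carries the same index.
The pronoun is locally bound → Principle B violation.

Principle B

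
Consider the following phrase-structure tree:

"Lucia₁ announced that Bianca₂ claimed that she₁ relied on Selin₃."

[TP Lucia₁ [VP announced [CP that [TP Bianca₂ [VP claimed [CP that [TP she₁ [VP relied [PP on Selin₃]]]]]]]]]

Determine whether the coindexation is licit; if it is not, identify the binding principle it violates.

The two coindexed NPs are *Lucia₁* and *she₁*.
*she₁* is a pronoun; nothing c-commands it within its binding domain (the embedded TP.), so Principle B holds trivially.
*Lucia₁* is an R-expression; *she₁* does not c-command it, and no other NP shares its index, so Principle C is satisfied.
All principles are respected.

grammatical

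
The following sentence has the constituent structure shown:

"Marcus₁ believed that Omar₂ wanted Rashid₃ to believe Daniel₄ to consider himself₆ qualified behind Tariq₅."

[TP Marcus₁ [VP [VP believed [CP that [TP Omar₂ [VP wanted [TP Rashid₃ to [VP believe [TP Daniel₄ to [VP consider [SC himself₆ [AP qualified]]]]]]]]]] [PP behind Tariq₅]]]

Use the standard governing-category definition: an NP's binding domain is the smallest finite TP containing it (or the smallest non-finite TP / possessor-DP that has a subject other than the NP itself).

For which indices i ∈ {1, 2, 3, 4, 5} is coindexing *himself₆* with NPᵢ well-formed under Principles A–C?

{4}

*himself* is an anaphor, so Principle A applies: it must be bound in its binding domain.
Binding domain of *himself₆*: the embedded TP, whose subject is Daniel₄.
*Marcus₁* c-commands the anaphor but is outside its binding domain → cannot satisfy Principle A.
*Omar₂* c-commands the anaphor but is outside its binding domain → cannot satisfy Principle A.
*Rashid₃* c-commands the anaphor but is outside its binding domain → cannot satisfy Principle A.
*Daniel₄* c-commands the anaphor within its binding domain → licit binder.
*Tariq₅* does not c-command the anaphor → cannot bind it.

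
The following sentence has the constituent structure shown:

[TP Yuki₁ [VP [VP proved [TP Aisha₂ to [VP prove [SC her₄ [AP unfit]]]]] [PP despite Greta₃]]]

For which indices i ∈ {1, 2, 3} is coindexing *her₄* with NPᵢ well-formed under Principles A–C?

{1, 3}

*her* is a pronoun, so Principle B applies: it must be free in its binding domain.
Binding domain of *her₄*: the embedded TP, whose subject is Aisha₂.
*Yuki₁* c-commands the pronoun but from outside its binding domain, and is not c-commanded by it → coindexation permitted.
*Aisha₂* c-commands the pronoun within its binding domain → coindexation would violate Principle B.
*Greta₃* and the pronoun do not c-command one another → neither Principle B nor Principle C is at stake; coindexation permitted.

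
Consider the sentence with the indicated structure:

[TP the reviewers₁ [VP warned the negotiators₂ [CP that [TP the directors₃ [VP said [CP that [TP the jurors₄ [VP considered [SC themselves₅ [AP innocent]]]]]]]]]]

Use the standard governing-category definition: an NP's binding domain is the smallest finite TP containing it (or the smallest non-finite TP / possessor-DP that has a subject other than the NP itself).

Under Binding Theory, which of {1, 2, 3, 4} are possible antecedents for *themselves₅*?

{4}

*themselves* is an anaphor, so Principle A applies: it must be bound in its binding domain.
Binding domain of *themselves₅*: the embedded TP, whose subject is the jurors₄.
*the reviewers₁* c-commands the anaphor but is outside its binding domain → cannot satisfy Principle A.
*the negotiators₂* c-commands the anaphor but is outside its binding domain → cannot satisfy Principle A.
*the directors₃* c-commands the anaphor but is outside its binding domain → cannot satisfy Principle A.
*the jurors₄* c-commands the anaphor within its binding domain → licit binder.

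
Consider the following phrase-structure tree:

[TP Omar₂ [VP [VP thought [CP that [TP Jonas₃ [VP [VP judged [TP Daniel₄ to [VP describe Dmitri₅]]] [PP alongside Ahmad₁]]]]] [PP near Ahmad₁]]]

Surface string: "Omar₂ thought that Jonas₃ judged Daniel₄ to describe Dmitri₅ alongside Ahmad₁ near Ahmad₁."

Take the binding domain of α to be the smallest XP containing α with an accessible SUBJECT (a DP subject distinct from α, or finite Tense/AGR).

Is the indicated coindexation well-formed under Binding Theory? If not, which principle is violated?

The two coindexed NPs are *Ahmad₁* and *Ahmad₁*.
*Ahmad₁* is an R-expression; no coindexed NP c-commands it, so Principle C holds.
*Ahmad₁* is an R-expression; *Ahmad₁* does not c-command it, and no other NP shares its index, so Principle C is satisfied.
All principles are respected.

grammatical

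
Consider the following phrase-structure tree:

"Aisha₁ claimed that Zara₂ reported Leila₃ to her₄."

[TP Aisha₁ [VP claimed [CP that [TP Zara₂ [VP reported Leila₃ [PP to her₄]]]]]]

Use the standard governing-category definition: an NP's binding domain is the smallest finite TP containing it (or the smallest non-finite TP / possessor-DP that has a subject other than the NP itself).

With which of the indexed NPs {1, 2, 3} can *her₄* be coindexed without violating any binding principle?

{1}

*her* is a pronoun, so Principle B applies: it must be free in its binding domain.
Binding domain of *her₄*: the embedded TP, whose subject is Zara₂.
*Aisha₁* c-commands the pronoun but from outside its binding domain, and is not c-commanded by it → coindexation permitted.
*Zara₂* c-commands the pronoun within its binding domain → coindexation would violate Principle B.
*Leila₃* c-commands the pronoun within its binding domain → coindexation would violate Principle B.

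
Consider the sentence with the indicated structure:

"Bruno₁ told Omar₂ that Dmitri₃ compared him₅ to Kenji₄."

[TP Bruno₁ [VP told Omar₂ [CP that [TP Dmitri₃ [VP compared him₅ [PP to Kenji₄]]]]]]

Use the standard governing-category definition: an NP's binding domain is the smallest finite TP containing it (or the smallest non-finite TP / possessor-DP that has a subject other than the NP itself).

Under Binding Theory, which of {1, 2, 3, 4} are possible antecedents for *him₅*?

{1, 2}

*him* is a pronoun, so Principle B applies: it must be free in its binding domain.
Binding domain of *him₅*: the embedded TP, whose subject is Dmitri₃.
*Bruno₁* c-commands the pronoun but from outside its binding domain, and is not c-commanded by it → coindexation permitted.
*Omar₂* c-commands the pronoun but from outside its binding domain, and is not c-commanded by it → coindexation permitted.
*Dmitri₃* c-commands the pronoun within its binding domain → coindexation would violate Principle B.
*Kenji₄*: the pronoun c-commands this R-expression → coindexation would violate Principle C on *Kenji₄*.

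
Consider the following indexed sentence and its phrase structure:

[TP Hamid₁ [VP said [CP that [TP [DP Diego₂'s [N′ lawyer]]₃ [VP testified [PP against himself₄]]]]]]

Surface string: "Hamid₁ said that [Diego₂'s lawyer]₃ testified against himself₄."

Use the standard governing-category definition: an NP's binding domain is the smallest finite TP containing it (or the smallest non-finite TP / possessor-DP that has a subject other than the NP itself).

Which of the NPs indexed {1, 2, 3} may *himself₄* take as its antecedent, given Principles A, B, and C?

*himself* is an anaphor, so Principle A applies: it must be bound in its binding domain.
Binding domain of *himself₄*: the embedded TP, whose subject is [Diego₂'s lawyer]₃.
*Hamid₁* c-commands the anaphor but is outside its binding domain → cannot satisfy Principle A.
*Diego₂* does not c-command the anaphor → cannot bind it.
*[Diego₂'s lawyer]₃* c-commands the anaphor within its binding domain → licit binder.

{3}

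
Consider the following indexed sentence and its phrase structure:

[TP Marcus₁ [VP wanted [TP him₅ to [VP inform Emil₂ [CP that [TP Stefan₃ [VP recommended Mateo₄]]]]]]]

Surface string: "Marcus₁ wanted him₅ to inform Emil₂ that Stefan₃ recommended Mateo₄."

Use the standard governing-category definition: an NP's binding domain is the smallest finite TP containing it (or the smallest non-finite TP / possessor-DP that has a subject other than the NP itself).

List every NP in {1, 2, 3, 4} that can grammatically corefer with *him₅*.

*him* is a pronoun, so Principle B applies: it must be free in its binding domain.
Binding domain of *him₅*: the matrix TP, whose subject is Marcus₁.
*Marcus₁* c-commands the pronoun within its binding domain → coindexation would violate Principle B.
*Emil₂*: the pronoun c-commands this R-expression → coindexation would violate Principle C on *Emil₂*.
*Stefan₃*: the pronoun c-commands this R-expression → coindexation would violate Principle C on *Stefan₃*.
*Mateo₄*: the pronoun c-commands this R-expression → coindexation would violate Principle C on *Mateo₄*.

none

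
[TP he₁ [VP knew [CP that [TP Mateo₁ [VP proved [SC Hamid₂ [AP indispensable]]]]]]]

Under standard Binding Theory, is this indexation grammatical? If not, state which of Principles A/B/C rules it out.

Principle C

The two coindexed NPs are *he₁* and *Mateo₁*.
*Mateo₁* is an R-expression. Principle C requires it to be free everywhere.
*he₁* c-commands it and carries the same index.
The R-expression is bound → Principle C violation.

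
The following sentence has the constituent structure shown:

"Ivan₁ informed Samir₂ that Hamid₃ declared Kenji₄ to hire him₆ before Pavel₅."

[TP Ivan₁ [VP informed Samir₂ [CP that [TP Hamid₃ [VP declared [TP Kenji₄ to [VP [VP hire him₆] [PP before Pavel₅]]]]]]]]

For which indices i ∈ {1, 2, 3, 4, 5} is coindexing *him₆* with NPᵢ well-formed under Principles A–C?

{1, 2, 3, 5}

*him* is a pronoun, so Principle B applies: it must be free in its binding domain.
Binding domain of *him₆*: the embedded TP, whose subject is Kenji₄.
*Ivan₁* c-commands the pronoun but from outside its binding domain, and is not c-commanded by it → coindexation permitted.
*Samir₂* c-commands the pronoun but from outside its binding domain, and is not c-commanded by it → coindexation permitted.
*Hamid₃* c-commands the pronoun but from outside its binding domain, and is not c-commanded by it → coindexation permitted.
*Kenji₄* c-commands the pronoun within its binding domain → coindexation would violate Principle B.
*Pavel₅* and the pronoun do not c-command one another → neither Principle B nor Principle C is at stake; coindexation permitted.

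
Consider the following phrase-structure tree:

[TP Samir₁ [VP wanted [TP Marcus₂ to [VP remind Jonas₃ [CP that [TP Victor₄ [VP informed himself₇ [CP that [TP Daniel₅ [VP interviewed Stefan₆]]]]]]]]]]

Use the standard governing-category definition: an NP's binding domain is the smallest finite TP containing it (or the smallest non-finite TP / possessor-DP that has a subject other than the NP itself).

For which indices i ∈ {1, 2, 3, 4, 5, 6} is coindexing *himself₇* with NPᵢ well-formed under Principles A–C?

{4}

*himself* is an anaphor, so Principle A applies: it must be bound in its binding domain.
Binding domain of *himself₇*: the embedded TP, whose subject is Victor₄.
*Samir₁* c-commands the anaphor but is outside its binding domain → cannot satisfy Principle A.
*Marcus₂* c-commands the anaphor but is outside its binding domain → cannot satisfy Principle A.
*Jonas₃* c-commands the anaphor but is outside its binding domain → cannot satisfy Principle A.
*Victor₄* c-commands the anaphor within its binding domain → licit binder.
*Daniel₅* does not c-command the anaphor → cannot bind it.
*Stefan₆* does not c-command the anaphor → cannot bind it.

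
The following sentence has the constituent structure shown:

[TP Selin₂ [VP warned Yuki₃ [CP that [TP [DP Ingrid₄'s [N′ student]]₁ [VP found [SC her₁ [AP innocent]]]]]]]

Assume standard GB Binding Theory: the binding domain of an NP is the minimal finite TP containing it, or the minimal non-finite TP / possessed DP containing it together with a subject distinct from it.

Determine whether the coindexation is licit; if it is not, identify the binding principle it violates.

The two coindexed NPs are *[Ingrid₄'s student]₁* and *her₁*.
*her₁* is a pronoun. Its binding domain is the embedded TP, whose subject is [Ingrid₄'s student]₁.
*[Ingrid₄'s student]₁* c-commands it within that domain and carries the same index.
The pronoun is locally bound → Principle B violation.

Principle B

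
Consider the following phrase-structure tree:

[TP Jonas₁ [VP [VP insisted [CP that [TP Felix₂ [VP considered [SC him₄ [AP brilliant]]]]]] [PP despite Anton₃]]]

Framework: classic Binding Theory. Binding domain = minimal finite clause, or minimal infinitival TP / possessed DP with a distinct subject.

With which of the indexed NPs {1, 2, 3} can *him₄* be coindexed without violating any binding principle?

*him* is a pronoun, so Principle B applies: it must be free in its binding domain.
Binding domain of *him₄*: the embedded TP, whose subject is Felix₂.
*Jonas₁* c-commands the pronoun but from outside its binding domain, and is not c-commanded by it → coindexation permitted.
*Felix₂* c-commands the pronoun within its binding domain → coindexation would violate Principle B.
*Anton₃* and the pronoun do not c-command one another → neither Principle B nor Principle C is at stake; coindexation permitted.

{1, 3}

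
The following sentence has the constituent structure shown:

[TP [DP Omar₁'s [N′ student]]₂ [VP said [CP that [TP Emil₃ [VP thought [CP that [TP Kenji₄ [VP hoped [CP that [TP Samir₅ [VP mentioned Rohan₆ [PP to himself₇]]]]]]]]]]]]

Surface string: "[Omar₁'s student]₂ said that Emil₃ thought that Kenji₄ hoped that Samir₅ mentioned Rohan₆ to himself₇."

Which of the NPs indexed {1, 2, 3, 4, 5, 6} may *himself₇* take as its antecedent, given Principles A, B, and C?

*himself* is an anaphor, so Principle A applies: it must be bound in its binding domain.
Binding domain of *himself₇*: the embedded TP, whose subject is Samir₅.
*Omar₁* does not c-command the anaphor → cannot bind it.
*[Omar₁'s student]₂* c-commands the anaphor but is outside its binding domain → cannot satisfy Principle A.
*Emil₃* c-commands the anaphor but is outside its binding domain → cannot satisfy Principle A.
*Kenji₄* c-commands the anaphor but is outside its binding domain → cannot satisfy Principle A.
*Samir₅* c-commands the anaphor within its binding domain → licit binder.
*Rohan₆* c-commands the anaphor within its binding domain → licit binder.

{5, 6}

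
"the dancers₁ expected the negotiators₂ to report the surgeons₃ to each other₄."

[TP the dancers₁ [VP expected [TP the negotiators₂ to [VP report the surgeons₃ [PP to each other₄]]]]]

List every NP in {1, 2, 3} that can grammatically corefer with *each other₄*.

*each other* is an anaphor, so Principle A applies: it must be bound in its binding domain.
Binding domain of *each other₄*: the embedded TP, whose subject is the negotiators₂.
*the dancers₁* c-commands the anaphor but is outside its binding domain → cannot satisfy Principle A.
*the negotiators₂* c-commands the anaphor within its binding domain → licit binder.
*the surgeons₃* c-commands the anaphor within its binding domain → licit binder.

{2, 3}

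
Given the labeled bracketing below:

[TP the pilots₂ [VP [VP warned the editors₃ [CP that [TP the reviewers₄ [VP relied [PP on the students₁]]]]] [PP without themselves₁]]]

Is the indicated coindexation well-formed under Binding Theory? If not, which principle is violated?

The two coindexed NPs are *the students₁* and *themselves₁*.
*themselves₁* is an anaphor. Principle A requires it to be bound within its binding domain — the matrix TP, whose subject is the pilots₂.
Within that domain it is c-commanded by *the pilots₂*, which does not share its index.
*the students₁* does not c-command the anaphor at all.
The anaphor is unbound in its domain → Principle A violation.

Principle A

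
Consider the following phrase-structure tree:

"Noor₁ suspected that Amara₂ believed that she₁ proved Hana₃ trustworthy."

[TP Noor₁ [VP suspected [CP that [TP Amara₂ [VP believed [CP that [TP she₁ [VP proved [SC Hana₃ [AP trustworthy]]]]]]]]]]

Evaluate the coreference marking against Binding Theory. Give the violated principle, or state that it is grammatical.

grammatical

The two coindexed NPs are *Noor₁* and *she₁*.
*she₁* is a pronoun; nothing c-commands it within its binding domain (the embedded TP.), so Principle B holds trivially.
*Noor₁* is an R-expression; *she₁* does not c-command it, and no other NP shares its index, so Principle C is satisfied.
All principles are respected.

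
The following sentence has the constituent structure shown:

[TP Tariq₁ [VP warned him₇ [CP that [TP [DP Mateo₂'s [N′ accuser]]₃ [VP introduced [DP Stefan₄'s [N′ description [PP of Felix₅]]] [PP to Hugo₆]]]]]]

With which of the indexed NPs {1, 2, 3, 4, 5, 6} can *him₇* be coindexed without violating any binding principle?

*him* is a pronoun, so Principle B applies: it must be free in its binding domain.
Binding domain of *him₇*: the matrix TP, whose subject is Tariq₁.
*Tariq₁* c-commands the pronoun within its binding domain → coindexation would violate Principle B.
*Mateo₂*: the pronoun c-commands this R-expression → coindexation would violate Principle C on *Mateo₂*.
*[Mateo₂'s accuser]₃*: the pronoun c-commands this R-expression → coindexation would violate Principle C on *[Mateo₂'s accuser]₃*.
*Stefan₄*: the pronoun c-commands this R-expression → coindexation would violate Principle C on *Stefan₄*.
*Felix₅*: the pronoun c-commands this R-expression → coindexation would violate Principle C on *Felix₅*.
*Hugo₆*: the pronoun c-commands this R-expression → coindexation would violate Principle C on *Hugo₆*.

none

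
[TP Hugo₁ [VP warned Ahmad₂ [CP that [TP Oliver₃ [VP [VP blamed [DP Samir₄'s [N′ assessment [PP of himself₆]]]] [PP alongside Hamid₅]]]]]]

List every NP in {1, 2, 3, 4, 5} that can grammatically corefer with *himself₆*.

{4}

*himself* is an anaphor, so Principle A applies: it must be bound in its binding domain.
Binding domain of *himself₆*: the possessed DP, whose subject is Samir₄.
*Hugo₁* c-commands the anaphor but is outside its binding domain → cannot satisfy Principle A.
*Ahmad₂* c-commands the anaphor but is outside its binding domain → cannot satisfy Principle A.
*Oliver₃* c-commands the anaphor but is outside its binding domain → cannot satisfy Principle A.
*Samir₄* c-commands the anaphor within its binding domain → licit binder.
*Hamid₅* does not c-command the anaphor → cannot bind it.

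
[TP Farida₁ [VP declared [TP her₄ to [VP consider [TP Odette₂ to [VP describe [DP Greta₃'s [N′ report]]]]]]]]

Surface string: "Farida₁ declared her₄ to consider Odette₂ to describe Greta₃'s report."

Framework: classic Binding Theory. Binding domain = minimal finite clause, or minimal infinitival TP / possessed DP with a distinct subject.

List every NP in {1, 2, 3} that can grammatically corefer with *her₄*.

none

*her* is a pronoun, so Principle B applies: it must be free in its binding domain.
Binding domain of *her₄*: the matrix TP, whose subject is Farida₁.
*Farida₁* c-commands the pronoun within its binding domain → coindexation would violate Principle B.
*Odette₂*: the pronoun c-commands this R-expression → coindexation would violate Principle C on *Odette₂*.
*Greta₃*: the pronoun c-commands this R-expression → coindexation would violate Principle C on *Greta₃*.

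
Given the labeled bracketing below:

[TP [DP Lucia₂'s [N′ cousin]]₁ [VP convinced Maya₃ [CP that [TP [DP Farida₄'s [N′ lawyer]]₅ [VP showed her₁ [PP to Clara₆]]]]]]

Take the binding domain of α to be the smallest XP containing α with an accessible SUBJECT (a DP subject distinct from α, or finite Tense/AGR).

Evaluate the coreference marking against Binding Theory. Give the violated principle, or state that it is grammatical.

The two coindexed NPs are *[Lucia₂'s cousin]₁* and *her₁*.
*her₁* is a pronoun; its binding domain is the embedded TP, whose subject is [Farida₄'s lawyer]₅. Within that domain it is c-commanded only by *[Farida₄'s lawyer]₅*, which carries a different index — the pronoun is free locally, so Principle B holds.
*[Lucia₂'s cousin]₁* is an R-expression; *her₁* does not c-command it, and no other NP shares its index, so Principle C is satisfied.
All principles are respected.

grammatical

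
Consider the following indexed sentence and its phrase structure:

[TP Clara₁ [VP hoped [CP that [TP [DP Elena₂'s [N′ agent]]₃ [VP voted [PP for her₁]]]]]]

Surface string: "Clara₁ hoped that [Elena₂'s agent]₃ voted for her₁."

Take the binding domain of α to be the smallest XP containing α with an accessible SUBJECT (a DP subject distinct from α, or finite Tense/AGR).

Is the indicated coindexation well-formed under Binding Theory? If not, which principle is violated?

grammatical

The two coindexed NPs are *Clara₁* and *her₁*.
*her₁* is a pronoun; its binding domain is the embedded TP, whose subject is [Elena₂'s agent]₃. Within that domain it is c-commanded only by *[Elena₂'s agent]₃*, which carries a different index — the pronoun is free locally, so Principle B holds.
*Clara₁* is an R-expression; *her₁* does not c-command it, and no other NP shares its index, so Principle C is satisfied.
All principles are respected.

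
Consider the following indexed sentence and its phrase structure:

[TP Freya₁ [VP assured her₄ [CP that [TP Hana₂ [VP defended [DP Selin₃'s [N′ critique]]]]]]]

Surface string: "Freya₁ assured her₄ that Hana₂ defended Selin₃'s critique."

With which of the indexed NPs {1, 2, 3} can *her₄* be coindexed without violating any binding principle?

*her* is a pronoun, so Principle B applies: it must be free in its binding domain.
Binding domain of *her₄*: the matrix TP, whose subject is Freya₁.
*Freya₁* c-commands the pronoun within its binding domain → coindexation would violate Principle B.
*Hana₂*: the pronoun c-commands this R-expression → coindexation would violate Principle C on *Hana₂*.
*Selin₃*: the pronoun c-commands this R-expression → coindexation would violate Principle C on *Selin₃*.

none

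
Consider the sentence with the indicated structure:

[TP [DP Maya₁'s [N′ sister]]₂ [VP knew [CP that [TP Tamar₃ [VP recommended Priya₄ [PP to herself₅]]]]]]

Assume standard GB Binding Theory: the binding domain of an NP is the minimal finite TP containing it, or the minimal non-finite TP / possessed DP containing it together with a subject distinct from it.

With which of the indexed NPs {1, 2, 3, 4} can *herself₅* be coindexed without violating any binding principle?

*herself* is an anaphor, so Principle A applies: it must be bound in its binding domain.
Binding domain of *herself₅*: the embedded TP, whose subject is Tamar₃.
*Maya₁* does not c-command the anaphor → cannot bind it.
*[Maya₁'s sister]₂* c-commands the anaphor but is outside its binding domain → cannot satisfy Principle A.
*Tamar₃* c-commands the anaphor within its binding domain → licit binder.
*Priya₄* c-commands the anaphor within its binding domain → licit binder.

{3, 4}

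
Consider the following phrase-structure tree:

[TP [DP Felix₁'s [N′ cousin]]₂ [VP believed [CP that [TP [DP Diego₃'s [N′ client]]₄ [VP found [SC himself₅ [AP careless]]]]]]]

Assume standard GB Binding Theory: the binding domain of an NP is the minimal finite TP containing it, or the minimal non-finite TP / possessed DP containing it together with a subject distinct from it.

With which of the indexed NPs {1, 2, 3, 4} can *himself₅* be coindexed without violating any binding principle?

{4}

*himself* is an anaphor, so Principle A applies: it must be bound in its binding domain.
Binding domain of *himself₅*: the embedded TP, whose subject is [Diego₃'s client]₄.
*Felix₁* does not c-command the anaphor → cannot bind it.
*[Felix₁'s cousin]₂* c-commands the anaphor but is outside its binding domain → cannot satisfy Principle A.
*Diego₃* does not c-command the anaphor → cannot bind it.
*[Diego₃'s client]₄* c-commands the anaphor within its binding domain → licit binder.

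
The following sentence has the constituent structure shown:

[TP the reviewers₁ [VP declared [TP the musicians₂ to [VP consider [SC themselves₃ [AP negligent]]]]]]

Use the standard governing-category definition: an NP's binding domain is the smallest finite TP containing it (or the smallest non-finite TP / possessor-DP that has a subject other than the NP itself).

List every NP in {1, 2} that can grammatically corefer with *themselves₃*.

{2}

*themselves* is an anaphor, so Principle A applies: it must be bound in its binding domain.
Binding domain of *themselves₃*: the embedded TP, whose subject is the musicians₂.
*the reviewers₁* c-commands the anaphor but is outside its binding domain → cannot satisfy Principle A.
*the musicians₂* c-commands the anaphor within its binding domain → licit binder.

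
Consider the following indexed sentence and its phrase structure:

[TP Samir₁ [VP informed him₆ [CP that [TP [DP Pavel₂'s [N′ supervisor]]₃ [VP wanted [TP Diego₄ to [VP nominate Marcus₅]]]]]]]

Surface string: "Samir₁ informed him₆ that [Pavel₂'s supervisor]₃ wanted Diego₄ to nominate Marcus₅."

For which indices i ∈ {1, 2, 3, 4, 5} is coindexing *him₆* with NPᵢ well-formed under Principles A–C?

*him* is a pronoun, so Principle B applies: it must be free in its binding domain.
Binding domain of *him₆*: the matrix TP, whose subject is Samir₁.
*Samir₁* c-commands the pronoun within its binding domain → coindexation would violate Principle B.
*Pavel₂*: the pronoun c-commands this R-expression → coindexation would violate Principle C on *Pavel₂*.
*[Pavel₂'s supervisor]₃*: the pronoun c-commands this R-expression → coindexation would violate Principle C on *[Pavel₂'s supervisor]₃*.
*Diego₄*: the pronoun c-commands this R-expression → coindexation would violate Principle C on *Diego₄*.
*Marcus₅*: the pronoun c-commands this R-expression → coindexation would violate Principle C on *Marcus₅*.

none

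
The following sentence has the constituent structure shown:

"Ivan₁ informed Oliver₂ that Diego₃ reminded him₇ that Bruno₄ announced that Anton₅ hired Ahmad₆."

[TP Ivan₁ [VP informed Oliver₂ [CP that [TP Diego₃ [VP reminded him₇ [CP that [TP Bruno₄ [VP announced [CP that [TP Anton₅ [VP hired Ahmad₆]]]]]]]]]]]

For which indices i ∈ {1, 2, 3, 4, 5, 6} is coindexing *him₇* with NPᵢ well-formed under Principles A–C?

*him* is a pronoun, so Principle B applies: it must be free in its binding domain.
Binding domain of *him₇*: the embedded TP, whose subject is Diego₃.
*Ivan₁* c-commands the pronoun but from outside its binding domain, and is not c-commanded by it → coindexation permitted.
*Oliver₂* c-commands the pronoun but from outside its binding domain, and is not c-commanded by it → coindexation permitted.
*Diego₃* c-commands the pronoun within its binding domain → coindexation would violate Principle B.
*Bruno₄*: the pronoun c-commands this R-expression → coindexation would violate Principle C on *Bruno₄*.
*Anton₅*: the pronoun c-commands this R-expression → coindexation would violate Principle C on *Anton₅*.
*Ahmad₆*: the pronoun c-commands this R-expression → coindexation would violate Principle C on *Ahmad₆*.

{1, 2}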